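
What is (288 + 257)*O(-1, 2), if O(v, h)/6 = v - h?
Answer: -9810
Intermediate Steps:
O(v, h) = -6*h + 6*v (O(v, h) = 6*(v - h) = -6*h + 6*v)
(288 + 257)*O(-1, 2) = (288 + 257)*(-6*2 + 6*(-1)) = 545*(-12 - 6) = 545*(-18) = -9810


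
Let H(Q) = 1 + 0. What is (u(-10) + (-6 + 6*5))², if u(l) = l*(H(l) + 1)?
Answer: 16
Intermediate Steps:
H(Q) = 1
u(l) = 2*l (u(l) = l*(1 + 1) = l*2 = 2*l)
(u(-10) + (-6 + 6*5))² = (2*(-10) + (-6 + 6*5))² = (-20 + (-6 + 30))² = (-20 + 24)² = 4² = 16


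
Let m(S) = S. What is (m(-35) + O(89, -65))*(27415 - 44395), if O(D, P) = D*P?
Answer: 98823600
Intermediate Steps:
(m(-35) + O(89, -65))*(27415 - 44395) = (-35 + 89*(-65))*(27415 - 44395) = (-35 - 5785)*(-16980) = -5820*(-16980) = 98823600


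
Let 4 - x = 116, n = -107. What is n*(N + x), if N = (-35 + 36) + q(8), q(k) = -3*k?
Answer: 14445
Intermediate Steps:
x = -112 (x = 4 - 1*116 = 4 - 116 = -112)
N = -23 (N = (-35 + 36) - 3*8 = 1 - 24 = -23)
n*(N + x) = -107*(-23 - 112) = -107*(-135) = 14445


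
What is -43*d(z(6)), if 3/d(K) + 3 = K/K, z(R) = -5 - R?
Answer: 129/2 ≈ 64.500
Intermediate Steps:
d(K) = -3/2 (d(K) = 3/(-3 + K/K) = 3/(-3 + 1) = 3/(-2) = 3*(-½) = -3/2)
-43*d(z(6)) = -43*(-3/2) = 129/2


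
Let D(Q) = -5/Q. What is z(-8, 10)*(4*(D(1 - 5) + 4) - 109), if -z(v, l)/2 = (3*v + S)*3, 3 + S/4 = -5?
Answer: -29568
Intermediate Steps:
S = -32 (S = -12 + 4*(-5) = -12 - 20 = -32)
z(v, l) = 192 - 18*v (z(v, l) = -2*(3*v - 32)*3 = -2*(-32 + 3*v)*3 = -2*(-96 + 9*v) = 192 - 18*v)
z(-8, 10)*(4*(D(1 - 5) + 4) - 109) = (192 - 18*(-8))*(4*(-5/(1 - 5) + 4) - 109) = (192 + 144)*(4*(-5/(-4) + 4) - 109) = 336*(4*(-5*(-¼) + 4) - 109) = 336*(4*(5/4 + 4) - 109) = 336*(4*(21/4) - 109) = 336*(21 - 109) = 336*(-88) = -29568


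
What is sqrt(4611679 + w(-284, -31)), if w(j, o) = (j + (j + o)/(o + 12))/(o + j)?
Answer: 2*sqrt(4588650272710)/1995 ≈ 2147.5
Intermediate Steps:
w(j, o) = (j + (j + o)/(12 + o))/(j + o)
sqrt(4611679 + w(-284, -31)) = sqrt(4611679 + (-31 + 13*(-284) - 284*(-31))/((-31)**2 + 12*(-284) + 12*(-31) - 284*(-31))) = sqrt(4611679 + (-31 - 3692 + 8804)/(961 - 3408 - 372 + 8804)) = sqrt(4611679 + 5081/5985) = sqrt(27600903896/5985) = 2*sqrt(4588650272710)/1995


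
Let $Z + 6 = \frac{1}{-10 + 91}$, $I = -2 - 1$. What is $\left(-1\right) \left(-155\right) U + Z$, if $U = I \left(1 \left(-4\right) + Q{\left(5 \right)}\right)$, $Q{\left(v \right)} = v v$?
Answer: $- \frac{791450}{81} \approx -9771.0$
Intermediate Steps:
$I = -3$
$Q{\left(v \right)} = v^{2}$
$Z = - \frac{485}{81}$ ($Z = -6 + \frac{1}{-10 + 91} = -6 + \frac{1}{81} = - \frac{485}{81} \approx -5.9877$)
$U = -63$ ($U = - 3 \left(1 \left(-4\right) + 5^{2}\right) = - 3 \left(-4 + 25\right) = \left(-3\right) 21 = -63$)
$\left(-1\right) \left(-155\right) U + Z = \left(-1\right) \left(-155\right) \left(-63\right) - \frac{485}{81} = 155 \left(-63\right) - \frac{485}{81} = -9765 - \frac{485}{81} = - \frac{791450}{81}$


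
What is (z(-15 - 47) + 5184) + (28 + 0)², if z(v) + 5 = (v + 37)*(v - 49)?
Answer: 8738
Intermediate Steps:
z(v) = -5 + (-49 + v)*(37 + v) (z(v) = -5 + (v + 37)*(v - 49) = -5 + (37 + v)*(-49 + v) = -5 + (-49 + v)*(37 + v))
(z(-15 - 47) + 5184) + (28 + 0)² = ((-1818 + (-15 - 47)² - 12*(-15 - 47)) + 5184) + (28 + 0)² = ((-1818 + (-62)² - 12*(-62)) + 5184) + 28² = ((-1818 + 3844 + 744) + 5184) + 784 = (2770 + 5184) + 784 = 7954 + 784 = 8738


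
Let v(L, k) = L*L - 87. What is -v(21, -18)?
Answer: -354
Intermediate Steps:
v(L, k) = -87 + L² (v(L, k) = L² - 87 = -87 + L²)
-v(21, -18) = -(-87 + 21²) = -(-87 + 441) = -1*354 = -354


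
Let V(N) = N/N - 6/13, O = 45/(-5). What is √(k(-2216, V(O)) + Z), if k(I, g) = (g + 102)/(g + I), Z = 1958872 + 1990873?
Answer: 2*√819075990917503/28801 ≈ 1987.4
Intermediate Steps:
O = -9 (O = 45*(-⅕) = -9)
V(N) = 7/13 (V(N) = 1 - 6*1/13 = 1 - 6/13 = 7/13)
Z = 3949745
k(I, g) = (102 + g)/(I + g)
√(k(-2216, V(O)) + Z) = √((102 + 7/13)/(-2216 + 7/13) + 3949745) = √((1333/13)/(-28801/13) + 3949745) = √(-13/28801*1333/13 + 3949745) = √(-1333/28801 + 3949745) = √(113756604412/28801) = 2*√819075990917503/28801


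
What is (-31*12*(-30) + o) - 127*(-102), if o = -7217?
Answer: 16897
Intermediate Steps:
(-31*12*(-30) + o) - 127*(-102) = (-31*12*(-30) - 7217) - 127*(-102) = (-372*(-30) - 7217) + 12954 = (11160 - 7217) + 12954 = 3943 + 12954 = 16897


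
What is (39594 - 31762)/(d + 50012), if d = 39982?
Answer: 3916/44997 ≈ 0.087028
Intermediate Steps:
(39594 - 31762)/(d + 50012) = (39594 - 31762)/(39982 + 50012) = 7832/89994 = 7832*(1/89994) = 3916/44997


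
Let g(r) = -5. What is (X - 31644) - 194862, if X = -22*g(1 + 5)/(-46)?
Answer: -5209693/23 ≈ -2.2651e+5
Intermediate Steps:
X = -55/23 (X = -22*(-5)/(-46) = 110*(-1/46) = -55/23 ≈ -2.3913)
(X - 31644) - 194862 = (-55/23 - 31644) - 194862 = -727867/23 - 194862 = -5209693/23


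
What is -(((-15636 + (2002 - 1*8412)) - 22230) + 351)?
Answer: 43925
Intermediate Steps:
-(((-15636 + (2002 - 1*8412)) - 22230) + 351) = -(((-15636 + (2002 - 8412)) - 22230) + 351) = -(((-15636 - 6410) - 22230) + 351) = -((-22046 - 22230) + 351) = -(-44276 + 351) = -1*(-43925) = 43925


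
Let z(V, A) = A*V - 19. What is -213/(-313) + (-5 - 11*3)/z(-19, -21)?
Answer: 1817/3130 ≈ 0.58051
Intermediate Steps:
z(V, A) = -19 + A*V
-213/(-313) + (-5 - 11*3)/z(-19, -21) = -213/(-313) + (-5 - 11*3)/(-19 - 21*(-19)) = -213*(-1/313) + (-5 - 33)/(-19 + 399) = 213/313 - 38/380 = 213/313 - 38*1/380 = 213/313 - 1/10 = 1817/3130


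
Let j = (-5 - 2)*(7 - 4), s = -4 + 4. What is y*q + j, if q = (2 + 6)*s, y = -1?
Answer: -21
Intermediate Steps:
s = 0
q = 0 (q = (2 + 6)*0 = 8*0 = 0)
j = -21 (j = -7*3 = -21)
y*q + j = -1*0 - 21 = 0 - 21 = -21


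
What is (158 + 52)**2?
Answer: 44100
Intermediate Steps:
(158 + 52)**2 = 210**2 = 44100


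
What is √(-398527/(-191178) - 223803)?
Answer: I*√908856205907494/63726 ≈ 473.08*I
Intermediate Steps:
√(-398527/(-191178) - 223803) = √(-398527*(-1/191178) - 223803) = √(398527/191178 - 223803) = √(-42785811407/191178) = I*√908856205907494/63726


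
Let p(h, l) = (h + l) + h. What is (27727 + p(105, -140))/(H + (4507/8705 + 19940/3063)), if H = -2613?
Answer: -741162946755/69484120754 ≈ -10.667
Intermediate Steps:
p(h, l) = l + 2*h
(27727 + p(105, -140))/(H + (4507/8705 + 19940/3063)) = (27727 + (-140 + 2*105))/(-2613 + (4507/8705 + 19940/3063)) = (27727 + (-140 + 210))/(-2613 + (4507*(1/8705) + 19940*(1/3063))) = (27727 + 70)/(-2613 + (4507/8705 + 19940/3063)) = 27797/(-2613 + 187382641/26663415) = 27797/(-69484120754/26663415) = 27797*(-26663415/69484120754) = -741162946755/69484120754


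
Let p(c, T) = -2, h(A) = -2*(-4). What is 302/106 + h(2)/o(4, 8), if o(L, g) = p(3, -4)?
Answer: -61/53 ≈ -1.1509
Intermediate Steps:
h(A) = 8
o(L, g) = -2
302/106 + h(2)/o(4, 8) = 302/106 + 8/(-2) = 302*(1/106) + 8*(-½) = 151/53 - 4 = -61/53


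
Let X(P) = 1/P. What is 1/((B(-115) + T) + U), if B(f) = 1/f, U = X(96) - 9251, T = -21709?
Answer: -11040/341798381 ≈ -3.2300e-5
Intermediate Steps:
U = -888095/96 (U = 1/96 - 9251 = -888095/96 ≈ -9251.0)
1/((B(-115) + T) + U) = 1/((1/(-115) - 21709) - 888095/96) = 1/((-1/115 - 21709) - 888095/96) = 1/(-2496536/115 - 888095/96) = 1/(-341798381/11040) = -11040/341798381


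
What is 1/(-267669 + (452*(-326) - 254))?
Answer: -1/415275 ≈ -2.4080e-6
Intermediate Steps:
1/(-267669 + (452*(-326) - 254)) = 1/(-267669 + (-147352 - 254)) = 1/(-267669 - 147606) = 1/(-415275) = -1/415275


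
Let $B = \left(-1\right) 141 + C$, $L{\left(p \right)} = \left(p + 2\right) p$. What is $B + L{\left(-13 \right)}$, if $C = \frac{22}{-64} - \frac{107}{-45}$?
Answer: $\frac{5809}{1440} \approx 4.034$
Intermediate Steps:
$L{\left(p \right)} = p \left(2 + p\right)$ ($L{\left(p \right)} = \left(2 + p\right) p = p \left(2 + p\right)$)
$C = \frac{2929}{1440}$ ($C = 22 \left(- \frac{1}{64}\right) - - \frac{107}{45} = - \frac{11}{32} + \frac{107}{45} = \frac{2929}{1440} \approx 2.034$)
$B = - \frac{200111}{1440}$ ($B = \left(-1\right) 141 + \frac{2929}{1440} = -141 + \frac{2929}{1440} = - \frac{200111}{1440} \approx -138.97$)
$B + L{\left(-13 \right)} = - \frac{200111}{1440} - 13 \left(2 - 13\right) = - \frac{200111}{1440} - -143 = - \frac{200111}{1440} + 143 = \frac{5809}{1440}$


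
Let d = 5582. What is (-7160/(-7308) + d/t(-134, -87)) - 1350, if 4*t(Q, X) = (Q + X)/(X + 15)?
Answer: 2392424572/403767 ≈ 5925.3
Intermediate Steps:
t(Q, X) = (Q + X)/(4*(15 + X)) (t(Q, X) = ((Q + X)/(X + 15))/4 = ((Q + X)/(15 + X))/4 = (Q + X)/(4*(15 + X)))
(-7160/(-7308) + d/t(-134, -87)) - 1350 = (-7160/(-7308) + 5582/(((-134 - 87)/(4*(15 - 87))))) - 1350 = (-7160*(-1/7308) + 5582/(((1/4)*(-221)/(-72)))) - 1350 = (1790/1827 + 5582/(((1/4)*(-1/72)*(-221)))) - 1350 = (1790/1827 + 5582/(221/288)) - 1350 = (1790/1827 + 5582*(288/221)) - 1350 = (1790/1827 + 1607616/221) - 1350 = 2937510022/403767 - 1350 = 2392424572/403767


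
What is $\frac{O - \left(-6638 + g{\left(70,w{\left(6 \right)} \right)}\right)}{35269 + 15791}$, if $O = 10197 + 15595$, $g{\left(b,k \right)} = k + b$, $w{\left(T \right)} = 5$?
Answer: $\frac{2157}{3404} \approx 0.63367$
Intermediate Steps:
$g{\left(b,k \right)} = b + k$
$O = 25792$
$\frac{O - \left(-6638 + g{\left(70,w{\left(6 \right)} \right)}\right)}{35269 + 15791} = \frac{25792 + \left(6638 - \left(70 + 5\right)\right)}{35269 + 15791} = \frac{25792 + \left(6638 - 75\right)}{51060} = \left(25792 + \left(6638 - 75\right)\right) \frac{1}{51060} = \left(25792 + 6563\right) \frac{1}{51060} = 32355 \cdot \frac{1}{51060} = \frac{2157}{3404}$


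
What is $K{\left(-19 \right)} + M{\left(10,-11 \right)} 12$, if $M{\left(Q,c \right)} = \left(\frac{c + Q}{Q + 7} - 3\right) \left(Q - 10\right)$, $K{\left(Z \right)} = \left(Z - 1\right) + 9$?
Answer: $-11$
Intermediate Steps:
$K{\left(Z \right)} = 8 + Z$ ($K{\left(Z \right)} = \left(Z - 1\right) + 9 = \left(-1 + Z\right) + 9 = 8 + Z$)
$M{\left(Q,c \right)} = \left(-10 + Q\right) \left(-3 + \frac{Q + c}{7 + Q}\right)$ ($M{\left(Q,c \right)} = \left(\frac{Q + c}{7 + Q} - 3\right) \left(-10 + Q\right) = \left(-3 + \frac{Q + c}{7 + Q}\right) \left(-10 + Q\right) = \left(-10 + Q\right) \left(-3 + \frac{Q + c}{7 + Q}\right)$)
$K{\left(-19 \right)} + M{\left(10,-11 \right)} 12 = \left(8 - 19\right) + \frac{210 - 10 - -110 - 2 \cdot 10^{2} + 10 \left(-11\right)}{7 + 10} \cdot 12 = -11 + \frac{210 - 10 + 110 - 200 - 110}{17} \cdot 12 = -11 + \frac{1}{17} \cdot 0 \cdot 12 = -11 + 0 \cdot 12 = -11 + 0 = -11$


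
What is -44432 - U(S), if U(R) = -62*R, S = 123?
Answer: -36806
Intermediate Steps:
-44432 - U(S) = -44432 - (-62)*123 = -44432 - 1*(-7626) = -44432 + 7626 = -36806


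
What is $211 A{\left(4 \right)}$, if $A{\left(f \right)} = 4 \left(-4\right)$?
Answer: $-3376$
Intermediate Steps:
$A{\left(f \right)} = -16$
$211 A{\left(4 \right)} = 211 \left(-16\right) = -3376$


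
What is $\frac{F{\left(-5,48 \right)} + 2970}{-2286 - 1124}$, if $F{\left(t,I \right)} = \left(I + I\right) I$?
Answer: $- \frac{3789}{1705} \approx -2.2223$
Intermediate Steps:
$F{\left(t,I \right)} = 2 I^{2}$ ($F{\left(t,I \right)} = 2 I I = 2 I^{2}$)
$\frac{F{\left(-5,48 \right)} + 2970}{-2286 - 1124} = \frac{2 \cdot 48^{2} + 2970}{-2286 - 1124} = \frac{2 \cdot 2304 + 2970}{-3410} = \left(4608 + 2970\right) \left(- \frac{1}{3410}\right) = 7578 \left(- \frac{1}{3410}\right) = - \frac{3789}{1705}$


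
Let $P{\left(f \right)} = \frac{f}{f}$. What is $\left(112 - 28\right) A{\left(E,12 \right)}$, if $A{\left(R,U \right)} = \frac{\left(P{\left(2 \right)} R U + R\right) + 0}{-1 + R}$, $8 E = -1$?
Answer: $\frac{364}{3} \approx 121.33$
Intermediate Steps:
$E = - \frac{1}{8}$ ($E = \frac{1}{8} \left(-1\right) = - \frac{1}{8} \approx -0.125$)
$P{\left(f \right)} = 1$
$A{\left(R,U \right)} = \frac{R + R U}{-1 + R}$ ($A{\left(R,U \right)} = \frac{\left(1 R U + R\right) + 0}{-1 + R} = \frac{\left(R U + R\right) + 0}{-1 + R} = \frac{\left(R + R U\right) + 0}{-1 + R} = \frac{R + R U}{-1 + R}$)
$\left(112 - 28\right) A{\left(E,12 \right)} = \left(112 - 28\right) \left(- \frac{1 + 12}{8 \left(-1 - \frac{1}{8}\right)}\right) = 84 \left(\left(- \frac{1}{8}\right) \frac{1}{- \frac{9}{8}} \cdot 13\right) = 84 \left(\left(- \frac{1}{8}\right) \left(- \frac{8}{9}\right) 13\right) = 84 \cdot \frac{13}{9} = \frac{364}{3}$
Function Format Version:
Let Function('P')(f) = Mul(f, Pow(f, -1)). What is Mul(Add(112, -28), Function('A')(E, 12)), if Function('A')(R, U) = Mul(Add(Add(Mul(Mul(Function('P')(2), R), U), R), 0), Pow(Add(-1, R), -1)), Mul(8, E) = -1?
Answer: Rational(364, 3) ≈ 121.33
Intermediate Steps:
E = Rational(-1, 8) (E = Mul(Rational(1, 8), -1) = Rational(-1, 8) ≈ -0.12500)
Function('P')(f) = 1
Function('A')(R, U) = Mul(Pow(Add(-1, R), -1), Add(R, Mul(R, U))) (Function('A')(R, U) = Mul(Add(Add(Mul(Mul(1, R), U), R), 0), Pow(Add(-1, R), -1)) = Mul(Add(Add(Mul(R, U), R), 0), Pow(Add(-1, R), -1)) = Mul(Add(Add(R, Mul(R, U)), 0), Pow(Add(-1, R), -1)) = Mul(Add(R, Mul(R, U)), Pow(Add(-1, R), -1)) = Mul(Pow(Add(-1, R), -1), Add(R, Mul(R, U))))
Mul(Add(112, -28), Function('A')(E, 12)) = Mul(Add(112, -28), Mul(Rational(-1, 8), Pow(Add(-1, Rational(-1, 8)), -1), Add(1, 12))) = Mul(84, Mul(Rational(-1, 8), Pow(Rational(-9, 8), -1), 13)) = Mul(84, Mul(Rational(-1, 8), Rational(-8, 9), 13)) = Mul(84, Rational(13, 9)) = Rational(364, 3)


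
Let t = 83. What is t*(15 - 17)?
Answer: -166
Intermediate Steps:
t*(15 - 17) = 83*(15 - 17) = 83*(-2) = -166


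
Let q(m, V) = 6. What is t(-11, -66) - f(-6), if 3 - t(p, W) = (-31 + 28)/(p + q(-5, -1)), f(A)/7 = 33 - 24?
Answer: -303/5 ≈ -60.600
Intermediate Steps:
f(A) = 63 (f(A) = 7*(33 - 24) = 7*9 = 63)
t(p, W) = 3 + 3/(6 + p) (t(p, W) = 3 - (-31 + 28)/(p + 6) = 3 - (-3)/(6 + p) = 3 + 3/(6 + p))
t(-11, -66) - f(-6) = 3*(7 - 11)/(6 - 11) - 1*63 = 3*(-4)/(-5) - 63 = 3*(-1/5)*(-4) - 63 = 12/5 - 63 = -303/5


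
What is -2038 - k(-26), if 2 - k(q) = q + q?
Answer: -2092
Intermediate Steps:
k(q) = 2 - 2*q (k(q) = 2 - (q + q) = 2 - 2*q)
-2038 - k(-26) = -2038 - (2 - 2*(-26)) = -2038 - (2 + 52) = -2038 - 1*54 = -2038 - 54 = -2092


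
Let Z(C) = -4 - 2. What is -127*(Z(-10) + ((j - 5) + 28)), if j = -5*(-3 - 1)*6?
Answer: -17399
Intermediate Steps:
Z(C) = -6
j = 120 (j = -(-20)*6 = -5*(-24) = 120)
-127*(Z(-10) + ((j - 5) + 28)) = -127*(-6 + ((120 - 5) + 28)) = -127*(-6 + (115 + 28)) = -127*(-6 + 143) = -127*137 = -17399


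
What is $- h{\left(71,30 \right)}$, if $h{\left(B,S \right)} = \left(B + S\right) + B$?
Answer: $-172$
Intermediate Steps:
$h{\left(B,S \right)} = S + 2 B$
$- h{\left(71,30 \right)} = - (30 + 2 \cdot 71) = - (30 + 142) = \left(-1\right) 172 = -172$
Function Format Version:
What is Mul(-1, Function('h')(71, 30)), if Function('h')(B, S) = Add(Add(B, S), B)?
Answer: -172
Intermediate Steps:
Function('h')(B, S) = Add(S, Mul(2, B))
Mul(-1, Function('h')(71, 30)) = Mul(-1, Add(30, Mul(2, 71))) = Mul(-1, Add(30, 142)) = Mul(-1, 172) = -172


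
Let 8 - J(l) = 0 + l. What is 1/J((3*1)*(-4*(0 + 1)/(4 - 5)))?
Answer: -¼ ≈ -0.25000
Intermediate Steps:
J(l) = 8 - l (J(l) = 8 - (0 + l) = 8 - l)
1/J((3*1)*(-4*(0 + 1)/(4 - 5))) = 1/(8 - 3*1*(-4*(0 + 1)/(4 - 5))) = 1/(8 - 3*(-4/(-1))) = 1/(8 - 3*(-4*(-1))) = 1/(8 - 3*4) = 1/(8 - 1*12) = 1/(8 - 12) = 1/(-4) = -¼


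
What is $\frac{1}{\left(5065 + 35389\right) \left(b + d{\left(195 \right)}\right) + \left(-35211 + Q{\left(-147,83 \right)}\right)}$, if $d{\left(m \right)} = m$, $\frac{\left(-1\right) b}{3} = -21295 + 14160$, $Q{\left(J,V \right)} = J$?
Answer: $\frac{1}{873771042} \approx 1.1445 \cdot 10^{-9}$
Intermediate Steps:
$b = 21405$ ($b = - 3 \left(-21295 + 14160\right) = \left(-3\right) \left(-7135\right) = 21405$)
$\frac{1}{\left(5065 + 35389\right) \left(b + d{\left(195 \right)}\right) + \left(-35211 + Q{\left(-147,83 \right)}\right)} = \frac{1}{\left(5065 + 35389\right) \left(21405 + 195\right) - 35358} = \frac{1}{40454 \cdot 21600 - 35358} = \frac{1}{873806400 - 35358} = \frac{1}{873771042}$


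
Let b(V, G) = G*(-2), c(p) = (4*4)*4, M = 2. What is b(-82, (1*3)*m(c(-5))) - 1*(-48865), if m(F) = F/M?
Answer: 48673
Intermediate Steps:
c(p) = 64 (c(p) = 16*4 = 64)
m(F) = F/2
b(V, G) = -2*G
b(-82, (1*3)*m(c(-5))) - 1*(-48865) = -2*1*3*(1/2)*64 - 1*(-48865) = -6*32 + 48865 = -2*96 + 48865 = -192 + 48865 = 48673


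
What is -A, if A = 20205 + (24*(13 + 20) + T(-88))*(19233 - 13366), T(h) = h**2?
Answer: -50100917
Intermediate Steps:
A = 50100917 (A = 20205 + (24*(13 + 20) + (-88)**2)*(19233 - 13366) = 20205 + (24*33 + 7744)*5867 = 20205 + (792 + 7744)*5867 = 20205 + 8536*5867 = 20205 + 50080712 = 50100917)
-A = -1*50100917 = -50100917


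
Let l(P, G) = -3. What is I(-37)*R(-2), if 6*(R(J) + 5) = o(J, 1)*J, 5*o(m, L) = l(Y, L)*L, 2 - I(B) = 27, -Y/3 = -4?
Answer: 120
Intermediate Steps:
Y = 12 (Y = -3*(-4) = 12)
I(B) = -25 (I(B) = 2 - 1*27 = 2 - 27 = -25)
o(m, L) = -3*L/5 (o(m, L) = (-3*L)/5 = -3*L/5)
R(J) = -5 - J/10 (R(J) = -5 + ((-⅗*1)*J)/6 = -5 + (-3*J/5)/6 = -5 - J/10)
I(-37)*R(-2) = -25*(-5 - ⅒*(-2)) = -25*(-5 + ⅕) = -25*(-24/5) = 120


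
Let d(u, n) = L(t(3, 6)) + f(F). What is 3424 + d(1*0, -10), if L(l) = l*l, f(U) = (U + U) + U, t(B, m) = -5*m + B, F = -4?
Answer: 4141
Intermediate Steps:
t(B, m) = B - 5*m
f(U) = 3*U (f(U) = 2*U + U = 3*U)
L(l) = l²
d(u, n) = 717 (d(u, n) = (3 - 5*6)² + 3*(-4) = (3 - 30)² - 12 = (-27)² - 12 = 729 - 12 = 717)
3424 + d(1*0, -10) = 3424 + 717 = 4141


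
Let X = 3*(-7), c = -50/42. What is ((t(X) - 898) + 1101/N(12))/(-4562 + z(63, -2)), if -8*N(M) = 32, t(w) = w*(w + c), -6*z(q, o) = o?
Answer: 369/2380 ≈ 0.15504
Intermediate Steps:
z(q, o) = -o/6
c = -25/21 (c = -50*1/42 = -25/21 ≈ -1.1905)
X = -21
t(w) = w*(-25/21 + w) (t(w) = w*(w - 25/21) = w*(-25/21 + w))
N(M) = -4 (N(M) = -1/8*32 = -4)
((t(X) - 898) + 1101/N(12))/(-4562 + z(63, -2)) = (((1/21)*(-21)*(-25 + 21*(-21)) - 898) + 1101/(-4))/(-4562 - 1/6*(-2)) = (((1/21)*(-21)*(-25 - 441) - 898) + 1101*(-1/4))/(-4562 + 1/3) = (((1/21)*(-21)*(-466) - 898) - 1101/4)/(-13685/3) = ((466 - 898) - 1101/4)*(-3/13685) = (-432 - 1101/4)*(-3/13685) = -2829/4*(-3/13685) = 369/2380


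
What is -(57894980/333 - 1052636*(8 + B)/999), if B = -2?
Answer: -55789708/333 ≈ -1.6754e+5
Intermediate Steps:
-(57894980/333 - 1052636*(8 + B)/999) = -(57894980/333 - 1052636*(8 - 2)/999) = -1052636/(999/(165 - 1*6)) = -1052636/(999/(165 - 6)) = -1052636/(999/159) = -1052636/(999*(1/159)) = -1052636/333/53 = -1052636*53/333 = -55789708/333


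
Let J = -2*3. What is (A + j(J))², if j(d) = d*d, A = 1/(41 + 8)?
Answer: 3115225/2401 ≈ 1297.5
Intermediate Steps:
A = 1/49 ≈ 0.020408
J = -6
j(d) = d²
(A + j(J))² = (1/49 + (-6)²)² = (1/49 + 36)² = (1765/49)² = 3115225/2401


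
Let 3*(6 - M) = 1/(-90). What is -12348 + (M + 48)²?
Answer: -687563639/72900 ≈ -9431.6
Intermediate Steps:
M = 1621/270 (M = 6 - ⅓/(-90) = 6 - ⅓*(-1/90) = 6 + 1/270 = 1621/270 ≈ 6.0037)
-12348 + (M + 48)² = -12348 + (1621/270 + 48)² = -12348 + (14581/270)² = -12348 + 212605561/72900 = -687563639/72900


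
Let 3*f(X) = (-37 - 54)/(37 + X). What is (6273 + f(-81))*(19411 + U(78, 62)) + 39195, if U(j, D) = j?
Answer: 16144540843/132 ≈ 1.2231e+8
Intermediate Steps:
f(X) = -91/(3*(37 + X)) (f(X) = ((-37 - 54)/(37 + X))/3 = (-91/(37 + X))/3 = -91/(3*(37 + X)))
(6273 + f(-81))*(19411 + U(78, 62)) + 39195 = (6273 - 91/(111 + 3*(-81)))*(19411 + 78) + 39195 = (6273 - 91/(111 - 243))*19489 + 39195 = (6273 - 91/(-132))*19489 + 39195 = (6273 - 91*(-1/132))*19489 + 39195 = (6273 + 91/132)*19489 + 39195 = (828127/132)*19489 + 39195 = 16139367103/132 + 39195 = 16144540843/132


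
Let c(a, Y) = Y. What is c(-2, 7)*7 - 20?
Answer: 29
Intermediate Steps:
c(-2, 7)*7 - 20 = 7*7 - 20 = 49 - 20 = 29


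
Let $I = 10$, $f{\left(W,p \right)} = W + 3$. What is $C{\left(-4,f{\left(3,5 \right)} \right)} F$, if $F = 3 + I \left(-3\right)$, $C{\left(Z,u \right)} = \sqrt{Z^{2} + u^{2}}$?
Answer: $- 54 \sqrt{13} \approx -194.7$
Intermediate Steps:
$f{\left(W,p \right)} = 3 + W$
$F = -27$ ($F = 3 + 10 \left(-3\right) = 3 - 30 = -27$)
$C{\left(-4,f{\left(3,5 \right)} \right)} F = \sqrt{\left(-4\right)^{2} + \left(3 + 3\right)^{2}} \left(-27\right) = \sqrt{16 + 6^{2}} \left(-27\right) = \sqrt{16 + 36} \left(-27\right) = \sqrt{52} \left(-27\right) = 2 \sqrt{13} \left(-27\right) = - 54 \sqrt{13}$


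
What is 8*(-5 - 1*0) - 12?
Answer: -52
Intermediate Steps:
8*(-5 - 1*0) - 12 = 8*(-5 + 0) - 12 = 8*(-5) - 12 = -40 - 12 = -52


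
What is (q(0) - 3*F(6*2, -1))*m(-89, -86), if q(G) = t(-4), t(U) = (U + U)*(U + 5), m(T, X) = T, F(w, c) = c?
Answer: 445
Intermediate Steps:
t(U) = 2*U*(5 + U) (t(U) = (2*U)*(5 + U) = 2*U*(5 + U))
q(G) = -8 (q(G) = 2*(-4)*(5 - 4) = 2*(-4)*1 = -8)
(q(0) - 3*F(6*2, -1))*m(-89, -86) = (-8 - 3*(-1))*(-89) = (-8 + 3)*(-89) = -5*(-89) = 445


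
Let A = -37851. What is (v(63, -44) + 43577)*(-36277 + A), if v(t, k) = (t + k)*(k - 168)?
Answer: -2931688272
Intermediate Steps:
v(t, k) = (-168 + k)*(k + t) (v(t, k) = (k + t)*(-168 + k) = (-168 + k)*(k + t))
(v(63, -44) + 43577)*(-36277 + A) = (((-44)² - 168*(-44) - 168*63 - 44*63) + 43577)*(-36277 - 37851) = ((1936 + 7392 - 10584 - 2772) + 43577)*(-74128) = (-4028 + 43577)*(-74128) = 39549*(-74128) = -2931688272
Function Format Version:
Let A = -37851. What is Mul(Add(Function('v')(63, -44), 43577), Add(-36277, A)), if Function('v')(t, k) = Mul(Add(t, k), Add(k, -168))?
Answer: -2931688272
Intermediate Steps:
Function('v')(t, k) = Mul(Add(-168, k), Add(k, t)) (Function('v')(t, k) = Mul(Add(k, t), Add(-168, k)) = Mul(Add(-168, k), Add(k, t)))
Mul(Add(Function('v')(63, -44), 43577), Add(-36277, A)) = Mul(Add(Add(Pow(-44, 2), Mul(-168, -44), Mul(-168, 63), Mul(-44, 63)), 43577), Add(-36277, -37851)) = Mul(Add(Add(1936, 7392, -10584, -2772), 43577), -74128) = Mul(Add(-4028, 43577), -74128) = Mul(39549, -74128) = -2931688272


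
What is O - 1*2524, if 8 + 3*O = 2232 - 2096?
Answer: -7444/3 ≈ -2481.3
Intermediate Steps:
O = 128/3 (O = -8/3 + (2232 - 2096)/3 = -8/3 + (⅓)*136 = -8/3 + 136/3 = 128/3 ≈ 42.667)
O - 1*2524 = 128/3 - 1*2524 = 128/3 - 2524 = -7444/3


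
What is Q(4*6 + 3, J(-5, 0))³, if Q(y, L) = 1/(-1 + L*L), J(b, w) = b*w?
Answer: -1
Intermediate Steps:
Q(y, L) = 1/(-1 + L²)
Q(4*6 + 3, J(-5, 0))³ = (1/(-1 + (-5*0)²))³ = (1/(-1 + 0²))³ = (1/(-1 + 0))³ = (1/(-1))³ = (-1)³ = -1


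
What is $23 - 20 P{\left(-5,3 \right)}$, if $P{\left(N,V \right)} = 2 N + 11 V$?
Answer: $-437$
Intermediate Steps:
$23 - 20 P{\left(-5,3 \right)} = 23 - 20 \left(2 \left(-5\right) + 11 \cdot 3\right) = 23 - 20 \left(-10 + 33\right) = 23 - 460 = -437$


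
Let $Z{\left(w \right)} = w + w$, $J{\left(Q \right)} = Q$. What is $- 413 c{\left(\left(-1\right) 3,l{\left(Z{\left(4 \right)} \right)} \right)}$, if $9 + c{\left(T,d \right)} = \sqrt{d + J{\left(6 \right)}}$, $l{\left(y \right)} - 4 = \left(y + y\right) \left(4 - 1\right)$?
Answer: $3717 - 413 \sqrt{58} \approx 571.69$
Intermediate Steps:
$Z{\left(w \right)} = 2 w$
$l{\left(y \right)} = 4 + 6 y$ ($l{\left(y \right)} = 4 + \left(y + y\right) \left(4 - 1\right) = 4 + 2 y 3 = 4 + 6 y$)
$c{\left(T,d \right)} = -9 + \sqrt{6 + d}$ ($c{\left(T,d \right)} = -9 + \sqrt{d + 6} = -9 + \sqrt{6 + d}$)
$- 413 c{\left(\left(-1\right) 3,l{\left(Z{\left(4 \right)} \right)} \right)} = - 413 \left(-9 + \sqrt{6 + \left(4 + 6 \cdot 2 \cdot 4\right)}\right) = - 413 \left(-9 + \sqrt{6 + \left(4 + 6 \cdot 8\right)}\right) = - 413 \left(-9 + \sqrt{6 + \left(4 + 48\right)}\right) = - 413 \left(-9 + \sqrt{6 + 52}\right) = - 413 \left(-9 + \sqrt{58}\right) = 3717 - 413 \sqrt{58}$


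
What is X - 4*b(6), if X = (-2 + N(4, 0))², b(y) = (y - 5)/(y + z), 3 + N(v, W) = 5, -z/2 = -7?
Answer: -⅕ ≈ -0.20000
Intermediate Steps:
z = 14 (z = -2*(-7) = 14)
N(v, W) = 2 (N(v, W) = -3 + 5 = 2)
b(y) = (-5 + y)/(14 + y) (b(y) = (y - 5)/(y + 14) = (-5 + y)/(14 + y))
X = 0 (X = (-2 + 2)² = 0² = 0)
X - 4*b(6) = 0 - 4*(-5 + 6)/(14 + 6) = 0 - 4/20 = 0 - 1/5 = 0 - 4*1/20 = 0 - ⅕ = -⅕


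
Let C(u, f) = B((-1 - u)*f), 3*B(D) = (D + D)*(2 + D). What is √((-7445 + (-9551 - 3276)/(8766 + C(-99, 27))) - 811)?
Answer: 17*I*√69517014958490/1559946 ≈ 90.863*I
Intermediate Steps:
B(D) = 2*D*(2 + D)/3 (B(D) = ((D + D)*(2 + D))/3 = ((2*D)*(2 + D))/3 = (2*D*(2 + D))/3 = 2*D*(2 + D)/3)
C(u, f) = 2*f*(-1 - u)*(2 + f*(-1 - u))/3 (C(u, f) = 2*((-1 - u)*f)*(2 + (-1 - u)*f)/3 = 2*(f*(-1 - u))*(2 + f*(-1 - u))/3 = 2*f*(-1 - u)*(2 + f*(-1 - u))/3)
√((-7445 + (-9551 - 3276)/(8766 + C(-99, 27))) - 811) = √((-7445 + (-9551 - 3276)/(8766 + (⅔)*27*(1 - 99)*(-2 + 27*(1 - 99)))) - 811) = √((-7445 - 12827/(8766 + (⅔)*27*(-98)*(-2 + 27*(-98)))) - 811) = √((-7445 - 12827/(8766 + (⅔)*27*(-98)*(-2 - 2646))) - 811) = √((-7445 - 12827/(8766 + (⅔)*27*(-98)*(-2648))) - 811) = √((-7445 - 12827/(8766 + 4671072)) - 811) = √((-7445 - 12827/4679838) - 811) = √(-34841406737/4679838 - 811) = √(-38636755355/4679838) = 17*I*√69517014958490/1559946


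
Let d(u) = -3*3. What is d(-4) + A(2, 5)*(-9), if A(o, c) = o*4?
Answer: -81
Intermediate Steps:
A(o, c) = 4*o
d(u) = -9
d(-4) + A(2, 5)*(-9) = -9 + (4*2)*(-9) = -9 + 8*(-9) = -9 - 72 = -81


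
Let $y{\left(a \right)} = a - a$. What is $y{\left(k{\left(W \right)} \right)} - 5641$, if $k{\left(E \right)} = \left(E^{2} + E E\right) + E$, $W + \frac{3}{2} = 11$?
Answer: $-5641$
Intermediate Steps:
$W = \frac{19}{2}$ ($W = - \frac{3}{2} + 11 = \frac{19}{2} \approx 9.5$)
$k{\left(E \right)} = E + 2 E^{2}$ ($k{\left(E \right)} = \left(E^{2} + E^{2}\right) + E = 2 E^{2} + E = E + 2 E^{2}$)
$y{\left(a \right)} = 0$
$y{\left(k{\left(W \right)} \right)} - 5641 = 0 - 5641 = -5641$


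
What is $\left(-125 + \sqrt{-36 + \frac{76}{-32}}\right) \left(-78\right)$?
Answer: $9750 - \frac{39 i \sqrt{614}}{2} \approx 9750.0 - 483.19 i$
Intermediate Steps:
$\left(-125 + \sqrt{-36 + \frac{76}{-32}}\right) \left(-78\right) = \left(-125 + \sqrt{-36 + 76 \left(- \frac{1}{32}\right)}\right) \left(-78\right) = \left(-125 + \sqrt{-36 - \frac{19}{8}}\right) \left(-78\right) = \left(-125 + \sqrt{- \frac{307}{8}}\right) \left(-78\right) = \left(-125 + \frac{i \sqrt{614}}{4}\right) \left(-78\right) = 9750 - \frac{39 i \sqrt{614}}{2}$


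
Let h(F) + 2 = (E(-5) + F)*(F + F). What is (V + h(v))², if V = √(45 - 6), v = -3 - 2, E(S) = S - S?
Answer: (48 + √39)² ≈ 2942.5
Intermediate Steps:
E(S) = 0
v = -5
h(F) = -2 + 2*F² (h(F) = -2 + (0 + F)*(F + F) = -2 + F*(2*F) = -2 + 2*F²)
V = √39 ≈ 6.2450
(V + h(v))² = (√39 + (-2 + 2*(-5)²))² = (√39 + (-2 + 2*25))² = (√39 + (-2 + 50))² = (√39 + 48)² = (48 + √39)²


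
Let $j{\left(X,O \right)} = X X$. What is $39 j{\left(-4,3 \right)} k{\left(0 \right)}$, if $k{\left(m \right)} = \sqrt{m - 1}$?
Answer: $624 i \approx 624.0 i$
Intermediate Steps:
$j{\left(X,O \right)} = X^{2}$
$k{\left(m \right)} = \sqrt{-1 + m}$
$39 j{\left(-4,3 \right)} k{\left(0 \right)} = 39 \left(-4\right)^{2} \sqrt{-1 + 0} = 39 \cdot 16 \sqrt{-1} = 624 i$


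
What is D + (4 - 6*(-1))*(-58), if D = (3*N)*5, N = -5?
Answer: -655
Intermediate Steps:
D = -75 (D = (3*(-5))*5 = -15*5 = -75)
D + (4 - 6*(-1))*(-58) = -75 + (4 - 6*(-1))*(-58) = -75 + (4 + 6)*(-58) = -75 + 10*(-58) = -75 - 580 = -655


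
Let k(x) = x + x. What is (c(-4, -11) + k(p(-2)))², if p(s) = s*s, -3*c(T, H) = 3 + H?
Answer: 1024/9 ≈ 113.78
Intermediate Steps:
c(T, H) = -1 - H/3 (c(T, H) = -(3 + H)/3 = -1 - H/3)
p(s) = s²
k(x) = 2*x
(c(-4, -11) + k(p(-2)))² = ((-1 - ⅓*(-11)) + 2*(-2)²)² = ((-1 + 11/3) + 2*4)² = (8/3 + 8)² = (32/3)² = 1024/9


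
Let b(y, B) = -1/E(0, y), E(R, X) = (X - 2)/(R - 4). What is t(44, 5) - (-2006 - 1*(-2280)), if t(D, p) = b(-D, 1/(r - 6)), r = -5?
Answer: -6304/23 ≈ -274.09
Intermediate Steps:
E(R, X) = (-2 + X)/(-4 + R)
b(y, B) = -1/(½ - y/4) (b(y, B) = -1/((-2 + y)/(-4 + 0)) = -1/((-2 + y)/(-4)) = -1/((-(-2 + y)/4)) = -1/(½ - y/4))
t(D, p) = 4/(-2 - D)
t(44, 5) - (-2006 - 1*(-2280)) = -4/(2 + 44) - (-2006 - 1*(-2280)) = -4/46 - (-2006 + 2280) = -4*1/46 - 1*274 = -2/23 - 274 = -6304/23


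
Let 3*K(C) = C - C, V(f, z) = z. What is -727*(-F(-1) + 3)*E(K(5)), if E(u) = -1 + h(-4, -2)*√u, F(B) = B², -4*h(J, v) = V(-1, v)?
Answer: 1454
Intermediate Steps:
h(J, v) = -v/4
K(C) = 0 (K(C) = (C - C)/3 = (⅓)*0 = 0)
E(u) = -1 + √u/2 (E(u) = -1 + (-¼*(-2))*√u = -1 + √u/2)
-727*(-F(-1) + 3)*E(K(5)) = -727*(-1*(-1)² + 3)*(-1 + √0/2) = -727*(-1*1 + 3)*(-1 + (½)*0) = -727*(-1 + 3)*(-1 + 0) = -1454*(-1) = -727*(-2) = 1454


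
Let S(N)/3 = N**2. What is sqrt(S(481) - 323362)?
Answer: sqrt(370721) ≈ 608.87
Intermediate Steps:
S(N) = 3*N**2
sqrt(S(481) - 323362) = sqrt(3*481**2 - 323362) = sqrt(3*231361 - 323362) = sqrt(694083 - 323362) = sqrt(370721)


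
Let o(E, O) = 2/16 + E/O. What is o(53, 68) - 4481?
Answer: -609293/136 ≈ -4480.1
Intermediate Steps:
o(E, O) = ⅛ + E/O (o(E, O) = 2*(1/16) + E/O = ⅛ + E/O)
o(53, 68) - 4481 = (53 + (⅛)*68)/68 - 4481 = (53 + 17/2)/68 - 4481 = (1/68)*(123/2) - 4481 = 123/136 - 4481 = -609293/136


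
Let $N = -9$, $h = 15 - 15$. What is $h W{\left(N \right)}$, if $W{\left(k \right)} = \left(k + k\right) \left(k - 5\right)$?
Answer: $0$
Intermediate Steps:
$h = 0$ ($h = 15 - 15 = 0$)
$W{\left(k \right)} = 2 k \left(-5 + k\right)$
$h W{\left(N \right)} = 0 \cdot 2 \left(-9\right) \left(-5 - 9\right) = 0 \cdot 2 \left(-9\right) \left(-14\right) = 0 \cdot 252 = 0$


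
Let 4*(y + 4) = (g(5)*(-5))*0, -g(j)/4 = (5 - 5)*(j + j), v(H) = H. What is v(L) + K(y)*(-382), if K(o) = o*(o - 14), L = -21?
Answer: -27525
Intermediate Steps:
g(j) = 0 (g(j) = -4*(5 - 5)*(j + j) = -0*2*j = -4*0 = 0)
y = -4 (y = -4 + ((0*(-5))*0)/4 = -4 + (0*0)/4 = -4 + (1/4)*0 = -4 + 0 = -4)
K(o) = o*(-14 + o)
v(L) + K(y)*(-382) = -21 - 4*(-14 - 4)*(-382) = -21 - 4*(-18)*(-382) = -21 + 72*(-382) = -21 - 27504 = -27525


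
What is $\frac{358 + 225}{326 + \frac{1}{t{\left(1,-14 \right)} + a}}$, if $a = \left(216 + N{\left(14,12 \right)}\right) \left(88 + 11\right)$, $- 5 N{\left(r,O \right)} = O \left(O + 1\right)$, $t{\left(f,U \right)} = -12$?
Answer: $\frac{53295528}{29801621} \approx 1.7883$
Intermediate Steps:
$N{\left(r,O \right)} = - \frac{O \left(1 + O\right)}{5}$ ($N{\left(r,O \right)} = - \frac{O \left(O + 1\right)}{5} = - \frac{O \left(1 + O\right)}{5}$)
$a = \frac{91476}{5}$ ($a = \left(216 - \frac{12 \left(1 + 12\right)}{5}\right) \left(88 + 11\right) = \left(216 - \frac{12}{5} \cdot 13\right) 99 = \left(216 - \frac{156}{5}\right) 99 = \frac{924}{5} \cdot 99 = \frac{91476}{5} \approx 18295.0$)
$\frac{358 + 225}{326 + \frac{1}{t{\left(1,-14 \right)} + a}} = \frac{358 + 225}{326 + \frac{1}{-12 + \frac{91476}{5}}} = \frac{583}{326 + \frac{1}{\frac{91416}{5}}} = \frac{583}{326 + \frac{5}{91416}} = \frac{583}{\frac{29801621}{91416}} = 583 \cdot \frac{91416}{29801621} = \frac{53295528}{29801621}$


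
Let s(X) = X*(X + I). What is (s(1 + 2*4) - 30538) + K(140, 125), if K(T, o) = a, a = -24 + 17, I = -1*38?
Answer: -30806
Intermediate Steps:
I = -38
a = -7
K(T, o) = -7
s(X) = X*(-38 + X) (s(X) = X*(X - 38) = X*(-38 + X))
(s(1 + 2*4) - 30538) + K(140, 125) = ((1 + 2*4)*(-38 + (1 + 2*4)) - 30538) - 7 = ((1 + 8)*(-38 + (1 + 8)) - 30538) - 7 = (9*(-38 + 9) - 30538) - 7 = (9*(-29) - 30538) - 7 = (-261 - 30538) - 7 = -30799 - 7 = -30806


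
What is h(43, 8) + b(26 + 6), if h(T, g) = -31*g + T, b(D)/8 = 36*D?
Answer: 9011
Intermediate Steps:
b(D) = 288*D (b(D) = 8*(36*D) = 288*D)
h(T, g) = T - 31*g
h(43, 8) + b(26 + 6) = (43 - 31*8) + 288*(26 + 6) = (43 - 248) + 288*32 = -205 + 9216 = 9011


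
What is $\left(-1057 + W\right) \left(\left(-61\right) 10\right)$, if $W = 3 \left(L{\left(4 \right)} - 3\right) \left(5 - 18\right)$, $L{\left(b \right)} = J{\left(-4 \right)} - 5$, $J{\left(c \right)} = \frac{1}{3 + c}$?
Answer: $430660$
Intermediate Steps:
$L{\left(b \right)} = -6$ ($L{\left(b \right)} = \frac{1}{3 - 4} - 5 = \frac{1}{-1} - 5 = -1 - 5 = -6$)
$W = 351$ ($W = 3 \left(-6 - 3\right) \left(5 - 18\right) = 3 \left(-6 + \left(-5 + 2\right)\right) \left(-13\right) = 3 \left(-6 - 3\right) \left(-13\right) = 3 \left(-9\right) \left(-13\right) = \left(-27\right) \left(-13\right) = 351$)
$\left(-1057 + W\right) \left(\left(-61\right) 10\right) = \left(-1057 + 351\right) \left(\left(-61\right) 10\right) = \left(-706\right) \left(-610\right) = 430660$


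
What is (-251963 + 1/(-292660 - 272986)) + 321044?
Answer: 39075391325/565646 ≈ 69081.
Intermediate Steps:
(-251963 + 1/(-292660 - 272986)) + 321044 = (-251963 + 1/(-565646)) + 321044 = (-251963 - 1/565646) + 321044 = -142521863099/565646 + 321044 = 39075391325/565646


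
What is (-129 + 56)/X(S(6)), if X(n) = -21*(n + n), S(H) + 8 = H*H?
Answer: 73/1176 ≈ 0.062075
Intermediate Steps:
S(H) = -8 + H² (S(H) = -8 + H*H = -8 + H²)
X(n) = -42*n
(-129 + 56)/X(S(6)) = (-129 + 56)/((-42*(-8 + 6²))) = -73*(-1/(42*(-8 + 36))) = -73/((-42*28)) = -73/(-1176) = -73*(-1/1176) = 73/1176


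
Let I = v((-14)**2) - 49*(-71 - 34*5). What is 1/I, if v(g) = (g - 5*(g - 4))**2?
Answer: 1/595505 ≈ 1.6792e-6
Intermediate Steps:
v(g) = (20 - 4*g)**2 (v(g) = (g - 5*(-4 + g))**2 = (g + (20 - 5*g))**2 = (20 - 4*g)**2)
I = 595505 (I = 16*(-5 + (-14)**2)**2 - 49*(-71 - 34*5) = 16*(-5 + 196)**2 - 49*(-71 - 170) = 16*191**2 - 49*(-241) = 16*36481 + 11809 = 583696 + 11809 = 595505)
1/I = 1/595505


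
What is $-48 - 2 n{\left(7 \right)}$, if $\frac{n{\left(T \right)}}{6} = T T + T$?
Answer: $-720$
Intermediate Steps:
$n{\left(T \right)} = 6 T + 6 T^{2}$ ($n{\left(T \right)} = 6 \left(T T + T\right) = 6 \left(T^{2} + T\right) = 6 \left(T + T^{2}\right) = 6 T + 6 T^{2}$)
$-48 - 2 n{\left(7 \right)} = -48 - 2 \cdot 6 \cdot 7 \left(1 + 7\right) = -48 - 2 \cdot 6 \cdot 7 \cdot 8 = -48 - 672 = -720$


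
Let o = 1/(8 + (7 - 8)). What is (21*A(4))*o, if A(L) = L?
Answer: 12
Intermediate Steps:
o = 1/7 (o = 1/(8 - 1) = 1/7 ≈ 0.14286)
(21*A(4))*o = (21*4)*(1/7) = 84*(1/7) = 12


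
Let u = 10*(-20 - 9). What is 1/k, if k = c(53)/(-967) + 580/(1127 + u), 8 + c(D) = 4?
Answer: 809379/564208 ≈ 1.4345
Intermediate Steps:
u = -290 (u = 10*(-29) = -290)
c(D) = -4 (c(D) = -8 + 4 = -4)
k = 564208/809379 (k = -4/(-967) + 580/(1127 - 290) = -4*(-1/967) + 580/837 = 4/967 + 580*(1/837) = 4/967 + 580/837 = 564208/809379 ≈ 0.69709)
1/k = 1/(564208/809379) = 809379/564208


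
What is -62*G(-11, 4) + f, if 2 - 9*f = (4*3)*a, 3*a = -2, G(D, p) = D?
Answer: 6148/9 ≈ 683.11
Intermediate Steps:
a = -2/3 (a = (1/3)*(-2) = -2/3 ≈ -0.66667)
f = 10/9 (f = 2/9 - 4*3*(-2)/(9*3) = 2/9 - 4*(-2)/(3*3) = 2/9 - 1/9*(-8) = 2/9 + 8/9 = 10/9 ≈ 1.1111)
-62*G(-11, 4) + f = -62*(-11) + 10/9 = 682 + 10/9 = 6148/9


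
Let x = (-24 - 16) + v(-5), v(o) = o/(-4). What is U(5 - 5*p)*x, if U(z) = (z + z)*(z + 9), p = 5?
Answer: -17050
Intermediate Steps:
v(o) = -o/4 (v(o) = o*(-¼) = -o/4)
x = -155/4 (x = (-24 - 16) - ¼*(-5) = -40 + 5/4 = -155/4 ≈ -38.750)
U(z) = 2*z*(9 + z) (U(z) = (2*z)*(9 + z) = 2*z*(9 + z))
U(5 - 5*p)*x = (2*(5 - 5*5)*(9 + (5 - 5*5)))*(-155/4) = (2*(5 - 25)*(9 + (5 - 25)))*(-155/4) = (2*(-20)*(9 - 20))*(-155/4) = (2*(-20)*(-11))*(-155/4) = 440*(-155/4) = -17050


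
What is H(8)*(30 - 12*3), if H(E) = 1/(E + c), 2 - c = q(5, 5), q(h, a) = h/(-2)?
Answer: -12/25 ≈ -0.48000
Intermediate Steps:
q(h, a) = -h/2 (q(h, a) = h*(-1/2) = -h/2)
c = 9/2 (c = 2 - (-1)*5/2 = 2 - 1*(-5/2) = 2 + 5/2 = 9/2 ≈ 4.5000)
H(E) = 1/(9/2 + E) (H(E) = 1/(E + 9/2) = 1/(9/2 + E))
H(8)*(30 - 12*3) = (2/(9 + 2*8))*(30 - 12*3) = (2/(9 + 16))*(30 - 36) = (2/25)*(-6) = -12/25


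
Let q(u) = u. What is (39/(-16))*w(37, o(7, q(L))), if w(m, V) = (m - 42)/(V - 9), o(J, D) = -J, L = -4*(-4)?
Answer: -195/256 ≈ -0.76172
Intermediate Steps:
L = 16
w(m, V) = (-42 + m)/(-9 + V)
(39/(-16))*w(37, o(7, q(L))) = (39/(-16))*((-42 + 37)/(-9 - 1*7)) = (39*(-1/16))*(-5/(-9 - 7)) = -39*(-5)/(16*(-16)) = -(-39)*(-5)/256 = -39/16*5/16 = -195/256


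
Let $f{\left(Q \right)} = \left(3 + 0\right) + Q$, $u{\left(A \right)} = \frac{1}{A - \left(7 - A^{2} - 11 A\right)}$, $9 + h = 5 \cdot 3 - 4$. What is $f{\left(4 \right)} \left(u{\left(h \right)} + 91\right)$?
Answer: $\frac{1912}{3} \approx 637.33$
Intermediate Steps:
$h = 2$ ($h = -9 + \left(5 \cdot 3 - 4\right) = -9 + \left(15 - 4\right) = -9 + 11 = 2$)
$u{\left(A \right)} = \frac{1}{-7 + A^{2} + 12 A}$ ($u{\left(A \right)} = \frac{1}{A + \left(-7 + A^{2} + 11 A\right)} = \frac{1}{-7 + A^{2} + 12 A}$)
$f{\left(Q \right)} = 3 + Q$
$f{\left(4 \right)} \left(u{\left(h \right)} + 91\right) = \left(3 + 4\right) \left(\frac{1}{-7 + 2^{2} + 12 \cdot 2} + 91\right) = 7 \left(\frac{1}{-7 + 4 + 24} + 91\right) = 7 \left(\frac{1}{21} + 91\right) = 7 \cdot \frac{1912}{21} = \frac{1912}{3}$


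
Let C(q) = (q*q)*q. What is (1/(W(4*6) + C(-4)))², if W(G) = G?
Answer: 1/1600 ≈ 0.00062500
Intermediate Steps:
C(q) = q³ (C(q) = q²*q = q³)
(1/(W(4*6) + C(-4)))² = (1/(4*6 + (-4)³))² = (1/(24 - 64))² = (1/(-40))² = (-1/40)² = 1/1600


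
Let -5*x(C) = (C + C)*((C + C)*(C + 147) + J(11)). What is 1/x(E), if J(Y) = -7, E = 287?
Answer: -5/142988566 ≈ -3.4968e-8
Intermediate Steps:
x(C) = -2*C*(-7 + 2*C*(147 + C))/5 (x(C) = -(C + C)*((C + C)*(C + 147) - 7)/5 = -2*C*((2*C)*(147 + C) - 7)/5 = -2*C*(2*C*(147 + C) - 7)/5 = -2*C*(-7 + 2*C*(147 + C))/5)
1/x(E) = 1/((⅖)*287*(7 - 294*287 - 2*287²)) = 1/((⅖)*287*(7 - 84378 - 2*82369)) = 1/((⅖)*287*(7 - 84378 - 164738)) = 1/((⅖)*287*(-249109)) = 1/(-142988566/5) = -5/142988566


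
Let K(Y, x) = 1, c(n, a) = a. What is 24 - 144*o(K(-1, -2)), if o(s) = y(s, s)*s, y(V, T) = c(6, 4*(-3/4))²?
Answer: -1272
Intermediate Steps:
y(V, T) = 9 (y(V, T) = (4*(-3/4))² = (4*(-3*¼))² = (4*(-¾))² = (-3)² = 9)
o(s) = 9*s
24 - 144*o(K(-1, -2)) = 24 - 1296 = -1272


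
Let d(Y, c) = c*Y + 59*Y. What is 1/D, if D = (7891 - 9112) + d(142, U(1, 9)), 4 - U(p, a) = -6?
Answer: 1/8577 ≈ 0.00011659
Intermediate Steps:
U(p, a) = 10 (U(p, a) = 4 - 1*(-6) = 4 + 6 = 10)
d(Y, c) = 59*Y + Y*c (d(Y, c) = Y*c + 59*Y = 59*Y + Y*c)
D = 8577 (D = (7891 - 9112) + 142*(59 + 10) = -1221 + 142*69 = -1221 + 9798 = 8577)
1/D = 1/8577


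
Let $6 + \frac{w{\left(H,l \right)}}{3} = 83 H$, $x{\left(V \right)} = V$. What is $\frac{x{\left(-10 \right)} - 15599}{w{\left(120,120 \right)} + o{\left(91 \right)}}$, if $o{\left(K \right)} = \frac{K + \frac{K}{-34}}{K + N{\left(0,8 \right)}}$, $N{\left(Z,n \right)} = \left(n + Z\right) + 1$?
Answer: $- \frac{17690200}{33844601} \approx -0.52269$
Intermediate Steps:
$N{\left(Z,n \right)} = 1 + Z + n$ ($N{\left(Z,n \right)} = \left(Z + n\right) + 1 = 1 + Z + n$)
$o{\left(K \right)} = \frac{33 K}{34 \left(9 + K\right)}$ ($o{\left(K \right)} = \frac{K + \frac{K}{-34}}{K + \left(1 + 0 + 8\right)} = \frac{K + K \left(- \frac{1}{34}\right)}{K + 9} = \frac{K - \frac{K}{34}}{9 + K} = \frac{\frac{33}{34} K}{9 + K} = \frac{33 K}{34 \left(9 + K\right)}$)
$w{\left(H,l \right)} = -18 + 249 H$ ($w{\left(H,l \right)} = -18 + 3 \cdot 83 H = -18 + 249 H$)
$\frac{x{\left(-10 \right)} - 15599}{w{\left(120,120 \right)} + o{\left(91 \right)}} = \frac{-10 - 15599}{\left(-18 + 249 \cdot 120\right) + \frac{33}{34} \cdot 91 \frac{1}{9 + 91}} = - \frac{15609}{\left(-18 + 29880\right) + \frac{33}{34} \cdot 91 \cdot \frac{1}{100}} = - \frac{15609}{29862 + \frac{33}{34} \cdot 91 \cdot \frac{1}{100}} = - \frac{15609}{29862 + \frac{3003}{3400}} = - \frac{15609}{\frac{101533803}{3400}} = \left(-15609\right) \frac{3400}{101533803} = - \frac{17690200}{33844601}$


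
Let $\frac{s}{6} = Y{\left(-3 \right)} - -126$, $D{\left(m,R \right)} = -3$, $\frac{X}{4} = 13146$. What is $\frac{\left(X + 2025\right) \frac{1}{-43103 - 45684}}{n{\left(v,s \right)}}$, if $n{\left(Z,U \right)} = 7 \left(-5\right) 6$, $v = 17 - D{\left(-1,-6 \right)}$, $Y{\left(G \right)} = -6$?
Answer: $\frac{18203}{6215090} \approx 0.0029288$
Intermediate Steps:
$X = 52584$ ($X = 4 \cdot 13146 = 52584$)
$v = 20$ ($v = 17 - -3 = 17 + 3 = 20$)
$s = 720$ ($s = 6 \left(-6 - -126\right) = 6 \left(-6 + 126\right) = 6 \cdot 120 = 720$)
$n{\left(Z,U \right)} = -210$ ($n{\left(Z,U \right)} = \left(-35\right) 6 = -210$)
$\frac{\left(X + 2025\right) \frac{1}{-43103 - 45684}}{n{\left(v,s \right)}} = \frac{\left(52584 + 2025\right) \frac{1}{-43103 - 45684}}{-210} = \frac{54609}{-88787} \left(- \frac{1}{210}\right) = 54609 \left(- \frac{1}{88787}\right) \left(- \frac{1}{210}\right) = \left(- \frac{54609}{88787}\right) \left(- \frac{1}{210}\right) = \frac{18203}{6215090}$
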